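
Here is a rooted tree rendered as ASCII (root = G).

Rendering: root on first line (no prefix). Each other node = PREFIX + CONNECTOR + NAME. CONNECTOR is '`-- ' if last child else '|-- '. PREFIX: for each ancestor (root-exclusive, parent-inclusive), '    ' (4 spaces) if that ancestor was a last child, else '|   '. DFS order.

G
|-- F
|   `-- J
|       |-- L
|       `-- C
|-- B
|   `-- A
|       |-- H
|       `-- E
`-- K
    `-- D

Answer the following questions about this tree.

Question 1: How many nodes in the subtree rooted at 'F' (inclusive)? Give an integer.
Answer: 4

Derivation:
Subtree rooted at F contains: C, F, J, L
Count = 4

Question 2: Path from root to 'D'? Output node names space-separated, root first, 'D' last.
Answer: G K D

Derivation:
Walk down from root: G -> K -> D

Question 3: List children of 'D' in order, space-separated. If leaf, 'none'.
Node D's children (from adjacency): (leaf)

Answer: none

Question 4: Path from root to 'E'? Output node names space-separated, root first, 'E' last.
Answer: G B A E

Derivation:
Walk down from root: G -> B -> A -> E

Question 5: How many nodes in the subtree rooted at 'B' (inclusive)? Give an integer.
Answer: 4

Derivation:
Subtree rooted at B contains: A, B, E, H
Count = 4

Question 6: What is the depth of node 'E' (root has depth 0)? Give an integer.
Path from root to E: G -> B -> A -> E
Depth = number of edges = 3

Answer: 3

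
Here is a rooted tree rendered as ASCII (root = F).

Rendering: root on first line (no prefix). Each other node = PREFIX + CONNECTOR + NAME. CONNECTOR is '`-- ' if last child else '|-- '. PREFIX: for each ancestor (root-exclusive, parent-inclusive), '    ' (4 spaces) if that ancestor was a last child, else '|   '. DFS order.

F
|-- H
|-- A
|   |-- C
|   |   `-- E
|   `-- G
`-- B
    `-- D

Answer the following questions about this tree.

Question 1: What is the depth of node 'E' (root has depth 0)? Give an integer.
Path from root to E: F -> A -> C -> E
Depth = number of edges = 3

Answer: 3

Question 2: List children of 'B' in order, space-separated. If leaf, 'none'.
Node B's children (from adjacency): D

Answer: D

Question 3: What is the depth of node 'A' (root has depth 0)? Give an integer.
Path from root to A: F -> A
Depth = number of edges = 1

Answer: 1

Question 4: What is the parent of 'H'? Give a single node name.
Scan adjacency: H appears as child of F

Answer: F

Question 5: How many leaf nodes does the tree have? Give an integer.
Answer: 4

Derivation:
Leaves (nodes with no children): D, E, G, H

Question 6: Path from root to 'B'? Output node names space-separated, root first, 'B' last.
Answer: F B

Derivation:
Walk down from root: F -> B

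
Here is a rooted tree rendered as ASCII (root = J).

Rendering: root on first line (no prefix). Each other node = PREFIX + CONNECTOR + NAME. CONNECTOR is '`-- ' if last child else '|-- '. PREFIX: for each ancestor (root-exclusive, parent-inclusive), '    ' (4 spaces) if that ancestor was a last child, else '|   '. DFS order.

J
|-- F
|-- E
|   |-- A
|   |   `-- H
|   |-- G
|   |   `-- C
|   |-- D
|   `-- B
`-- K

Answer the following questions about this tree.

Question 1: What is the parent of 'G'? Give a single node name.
Scan adjacency: G appears as child of E

Answer: E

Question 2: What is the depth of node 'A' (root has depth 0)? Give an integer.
Answer: 2

Derivation:
Path from root to A: J -> E -> A
Depth = number of edges = 2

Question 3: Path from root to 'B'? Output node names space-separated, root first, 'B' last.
Answer: J E B

Derivation:
Walk down from root: J -> E -> B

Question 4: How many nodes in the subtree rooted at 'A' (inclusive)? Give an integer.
Subtree rooted at A contains: A, H
Count = 2

Answer: 2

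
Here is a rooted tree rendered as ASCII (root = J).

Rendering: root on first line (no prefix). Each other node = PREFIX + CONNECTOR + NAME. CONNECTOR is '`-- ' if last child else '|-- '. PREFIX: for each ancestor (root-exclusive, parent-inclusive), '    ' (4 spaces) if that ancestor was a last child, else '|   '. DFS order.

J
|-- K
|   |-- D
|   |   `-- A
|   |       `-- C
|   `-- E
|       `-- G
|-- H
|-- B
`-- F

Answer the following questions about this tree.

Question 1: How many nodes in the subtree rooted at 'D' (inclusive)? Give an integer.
Subtree rooted at D contains: A, C, D
Count = 3

Answer: 3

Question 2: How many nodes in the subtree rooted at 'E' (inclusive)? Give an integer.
Subtree rooted at E contains: E, G
Count = 2

Answer: 2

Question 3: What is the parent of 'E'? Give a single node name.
Answer: K

Derivation:
Scan adjacency: E appears as child of K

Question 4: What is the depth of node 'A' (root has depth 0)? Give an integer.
Path from root to A: J -> K -> D -> A
Depth = number of edges = 3

Answer: 3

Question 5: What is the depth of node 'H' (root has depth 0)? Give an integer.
Path from root to H: J -> H
Depth = number of edges = 1

Answer: 1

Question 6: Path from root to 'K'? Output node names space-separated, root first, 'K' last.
Answer: J K

Derivation:
Walk down from root: J -> K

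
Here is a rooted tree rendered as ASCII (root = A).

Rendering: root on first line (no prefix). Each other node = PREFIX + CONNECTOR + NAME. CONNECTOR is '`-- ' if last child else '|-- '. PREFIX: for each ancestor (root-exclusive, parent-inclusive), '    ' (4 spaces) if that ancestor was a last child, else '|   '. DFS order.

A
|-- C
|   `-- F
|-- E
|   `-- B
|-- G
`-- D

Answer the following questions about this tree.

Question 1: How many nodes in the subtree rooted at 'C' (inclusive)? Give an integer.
Answer: 2

Derivation:
Subtree rooted at C contains: C, F
Count = 2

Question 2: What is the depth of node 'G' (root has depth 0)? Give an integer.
Answer: 1

Derivation:
Path from root to G: A -> G
Depth = number of edges = 1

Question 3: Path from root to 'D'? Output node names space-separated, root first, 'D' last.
Walk down from root: A -> D

Answer: A D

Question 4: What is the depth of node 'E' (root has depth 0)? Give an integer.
Path from root to E: A -> E
Depth = number of edges = 1

Answer: 1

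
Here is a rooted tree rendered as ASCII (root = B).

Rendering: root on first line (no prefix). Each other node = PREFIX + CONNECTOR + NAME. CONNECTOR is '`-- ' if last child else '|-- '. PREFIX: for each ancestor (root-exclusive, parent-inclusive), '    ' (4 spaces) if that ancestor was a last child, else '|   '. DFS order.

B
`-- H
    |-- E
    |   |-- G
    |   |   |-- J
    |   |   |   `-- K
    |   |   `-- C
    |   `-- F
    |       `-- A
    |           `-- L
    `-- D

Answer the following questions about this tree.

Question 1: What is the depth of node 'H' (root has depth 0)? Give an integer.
Answer: 1

Derivation:
Path from root to H: B -> H
Depth = number of edges = 1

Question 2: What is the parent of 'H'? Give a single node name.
Answer: B

Derivation:
Scan adjacency: H appears as child of B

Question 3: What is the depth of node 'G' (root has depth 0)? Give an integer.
Answer: 3

Derivation:
Path from root to G: B -> H -> E -> G
Depth = number of edges = 3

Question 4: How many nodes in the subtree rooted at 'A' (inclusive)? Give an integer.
Subtree rooted at A contains: A, L
Count = 2

Answer: 2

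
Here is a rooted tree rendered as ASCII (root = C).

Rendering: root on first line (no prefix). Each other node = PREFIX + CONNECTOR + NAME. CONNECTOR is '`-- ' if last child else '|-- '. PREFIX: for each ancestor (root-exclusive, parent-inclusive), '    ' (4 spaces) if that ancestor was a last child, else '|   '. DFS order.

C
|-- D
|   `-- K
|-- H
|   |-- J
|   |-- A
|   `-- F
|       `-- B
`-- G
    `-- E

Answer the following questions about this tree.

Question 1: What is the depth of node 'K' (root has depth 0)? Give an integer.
Answer: 2

Derivation:
Path from root to K: C -> D -> K
Depth = number of edges = 2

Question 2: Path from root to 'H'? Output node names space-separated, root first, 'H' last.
Answer: C H

Derivation:
Walk down from root: C -> H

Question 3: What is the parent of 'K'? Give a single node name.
Answer: D

Derivation:
Scan adjacency: K appears as child of D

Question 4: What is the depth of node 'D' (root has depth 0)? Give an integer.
Path from root to D: C -> D
Depth = number of edges = 1

Answer: 1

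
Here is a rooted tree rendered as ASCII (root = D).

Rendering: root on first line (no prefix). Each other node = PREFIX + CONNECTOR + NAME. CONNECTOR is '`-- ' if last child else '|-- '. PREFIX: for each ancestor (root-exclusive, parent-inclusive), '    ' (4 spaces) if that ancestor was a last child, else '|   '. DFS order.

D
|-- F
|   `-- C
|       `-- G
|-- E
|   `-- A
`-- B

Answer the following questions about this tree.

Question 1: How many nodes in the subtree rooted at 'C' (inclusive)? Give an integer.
Answer: 2

Derivation:
Subtree rooted at C contains: C, G
Count = 2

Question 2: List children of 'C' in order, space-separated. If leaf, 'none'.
Answer: G

Derivation:
Node C's children (from adjacency): G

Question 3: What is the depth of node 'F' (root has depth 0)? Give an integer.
Answer: 1

Derivation:
Path from root to F: D -> F
Depth = number of edges = 1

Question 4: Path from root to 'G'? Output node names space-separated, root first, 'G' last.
Answer: D F C G

Derivation:
Walk down from root: D -> F -> C -> G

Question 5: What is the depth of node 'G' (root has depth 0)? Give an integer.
Path from root to G: D -> F -> C -> G
Depth = number of edges = 3

Answer: 3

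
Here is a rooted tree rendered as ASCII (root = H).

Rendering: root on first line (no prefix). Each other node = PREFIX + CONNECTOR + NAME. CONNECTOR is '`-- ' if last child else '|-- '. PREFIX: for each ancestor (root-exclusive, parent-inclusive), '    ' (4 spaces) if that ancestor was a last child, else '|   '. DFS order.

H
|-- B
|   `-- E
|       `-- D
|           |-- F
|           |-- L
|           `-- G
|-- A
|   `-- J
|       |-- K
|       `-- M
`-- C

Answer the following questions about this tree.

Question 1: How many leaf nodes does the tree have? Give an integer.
Answer: 6

Derivation:
Leaves (nodes with no children): C, F, G, K, L, M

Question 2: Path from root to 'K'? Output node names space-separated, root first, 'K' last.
Answer: H A J K

Derivation:
Walk down from root: H -> A -> J -> K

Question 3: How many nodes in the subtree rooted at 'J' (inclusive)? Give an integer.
Answer: 3

Derivation:
Subtree rooted at J contains: J, K, M
Count = 3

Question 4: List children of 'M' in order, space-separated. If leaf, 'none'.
Answer: none

Derivation:
Node M's children (from adjacency): (leaf)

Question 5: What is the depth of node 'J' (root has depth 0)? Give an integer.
Answer: 2

Derivation:
Path from root to J: H -> A -> J
Depth = number of edges = 2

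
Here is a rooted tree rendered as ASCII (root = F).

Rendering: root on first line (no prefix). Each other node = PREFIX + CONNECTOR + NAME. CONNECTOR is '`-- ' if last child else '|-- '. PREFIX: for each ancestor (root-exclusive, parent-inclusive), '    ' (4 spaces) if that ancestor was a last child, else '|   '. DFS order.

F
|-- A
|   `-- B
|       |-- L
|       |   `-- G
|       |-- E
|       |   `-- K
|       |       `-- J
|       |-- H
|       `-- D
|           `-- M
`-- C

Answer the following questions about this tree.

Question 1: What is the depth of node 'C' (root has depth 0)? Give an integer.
Path from root to C: F -> C
Depth = number of edges = 1

Answer: 1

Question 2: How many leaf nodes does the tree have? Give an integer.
Answer: 5

Derivation:
Leaves (nodes with no children): C, G, H, J, M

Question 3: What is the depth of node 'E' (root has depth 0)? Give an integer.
Answer: 3

Derivation:
Path from root to E: F -> A -> B -> E
Depth = number of edges = 3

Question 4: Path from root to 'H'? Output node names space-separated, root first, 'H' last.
Walk down from root: F -> A -> B -> H

Answer: F A B H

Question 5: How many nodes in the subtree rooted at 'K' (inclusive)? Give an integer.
Subtree rooted at K contains: J, K
Count = 2

Answer: 2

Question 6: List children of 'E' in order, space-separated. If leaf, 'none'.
Answer: K

Derivation:
Node E's children (from adjacency): K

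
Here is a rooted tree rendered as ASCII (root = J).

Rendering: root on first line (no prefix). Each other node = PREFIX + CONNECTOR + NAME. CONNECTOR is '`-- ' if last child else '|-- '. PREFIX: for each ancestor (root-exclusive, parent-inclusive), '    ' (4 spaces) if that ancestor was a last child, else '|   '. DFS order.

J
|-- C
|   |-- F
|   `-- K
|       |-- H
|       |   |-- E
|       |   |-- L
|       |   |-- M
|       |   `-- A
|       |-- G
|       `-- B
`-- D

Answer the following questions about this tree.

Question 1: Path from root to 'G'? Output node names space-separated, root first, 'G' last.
Walk down from root: J -> C -> K -> G

Answer: J C K G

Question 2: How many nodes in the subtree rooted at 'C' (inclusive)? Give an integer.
Subtree rooted at C contains: A, B, C, E, F, G, H, K, L, M
Count = 10

Answer: 10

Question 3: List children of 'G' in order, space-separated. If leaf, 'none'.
Answer: none

Derivation:
Node G's children (from adjacency): (leaf)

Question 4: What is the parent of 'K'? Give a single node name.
Answer: C

Derivation:
Scan adjacency: K appears as child of C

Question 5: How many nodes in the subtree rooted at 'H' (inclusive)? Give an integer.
Subtree rooted at H contains: A, E, H, L, M
Count = 5

Answer: 5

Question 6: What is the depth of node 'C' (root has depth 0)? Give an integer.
Path from root to C: J -> C
Depth = number of edges = 1

Answer: 1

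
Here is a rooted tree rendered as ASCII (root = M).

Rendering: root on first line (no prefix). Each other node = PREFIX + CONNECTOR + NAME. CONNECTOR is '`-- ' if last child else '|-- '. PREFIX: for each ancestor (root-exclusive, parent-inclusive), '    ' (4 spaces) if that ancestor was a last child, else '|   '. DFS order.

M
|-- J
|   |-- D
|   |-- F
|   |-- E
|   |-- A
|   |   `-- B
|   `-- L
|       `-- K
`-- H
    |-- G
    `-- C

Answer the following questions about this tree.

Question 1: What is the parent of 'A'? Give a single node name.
Scan adjacency: A appears as child of J

Answer: J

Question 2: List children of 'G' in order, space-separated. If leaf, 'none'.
Answer: none

Derivation:
Node G's children (from adjacency): (leaf)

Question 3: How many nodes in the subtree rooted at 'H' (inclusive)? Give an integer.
Subtree rooted at H contains: C, G, H
Count = 3

Answer: 3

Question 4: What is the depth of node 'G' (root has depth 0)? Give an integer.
Answer: 2

Derivation:
Path from root to G: M -> H -> G
Depth = number of edges = 2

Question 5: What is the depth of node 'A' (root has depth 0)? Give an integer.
Path from root to A: M -> J -> A
Depth = number of edges = 2

Answer: 2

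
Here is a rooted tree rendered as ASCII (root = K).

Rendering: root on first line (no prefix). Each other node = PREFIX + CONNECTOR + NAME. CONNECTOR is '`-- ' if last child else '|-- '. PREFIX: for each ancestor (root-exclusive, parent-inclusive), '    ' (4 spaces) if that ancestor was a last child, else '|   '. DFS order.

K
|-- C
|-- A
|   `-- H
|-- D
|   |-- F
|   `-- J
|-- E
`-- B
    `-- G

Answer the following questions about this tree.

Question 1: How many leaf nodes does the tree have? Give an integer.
Leaves (nodes with no children): C, E, F, G, H, J

Answer: 6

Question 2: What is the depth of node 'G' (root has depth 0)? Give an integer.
Path from root to G: K -> B -> G
Depth = number of edges = 2

Answer: 2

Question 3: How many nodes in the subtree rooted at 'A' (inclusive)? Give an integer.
Answer: 2

Derivation:
Subtree rooted at A contains: A, H
Count = 2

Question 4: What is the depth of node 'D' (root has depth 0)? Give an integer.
Path from root to D: K -> D
Depth = number of edges = 1

Answer: 1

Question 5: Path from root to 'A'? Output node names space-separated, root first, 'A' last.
Answer: K A

Derivation:
Walk down from root: K -> A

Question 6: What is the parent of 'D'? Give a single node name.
Answer: K

Derivation:
Scan adjacency: D appears as child of K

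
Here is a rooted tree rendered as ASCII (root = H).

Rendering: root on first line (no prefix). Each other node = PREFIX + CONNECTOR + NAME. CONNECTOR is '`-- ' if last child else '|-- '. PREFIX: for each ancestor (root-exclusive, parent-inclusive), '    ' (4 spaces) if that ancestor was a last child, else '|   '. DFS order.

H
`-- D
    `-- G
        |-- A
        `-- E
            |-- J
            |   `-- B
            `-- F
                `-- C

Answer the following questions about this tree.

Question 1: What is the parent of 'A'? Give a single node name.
Scan adjacency: A appears as child of G

Answer: G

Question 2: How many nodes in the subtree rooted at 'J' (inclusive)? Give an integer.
Subtree rooted at J contains: B, J
Count = 2

Answer: 2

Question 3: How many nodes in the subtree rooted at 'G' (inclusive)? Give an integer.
Subtree rooted at G contains: A, B, C, E, F, G, J
Count = 7

Answer: 7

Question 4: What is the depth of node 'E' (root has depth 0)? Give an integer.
Answer: 3

Derivation:
Path from root to E: H -> D -> G -> E
Depth = number of edges = 3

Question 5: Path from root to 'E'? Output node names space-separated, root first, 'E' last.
Answer: H D G E

Derivation:
Walk down from root: H -> D -> G -> E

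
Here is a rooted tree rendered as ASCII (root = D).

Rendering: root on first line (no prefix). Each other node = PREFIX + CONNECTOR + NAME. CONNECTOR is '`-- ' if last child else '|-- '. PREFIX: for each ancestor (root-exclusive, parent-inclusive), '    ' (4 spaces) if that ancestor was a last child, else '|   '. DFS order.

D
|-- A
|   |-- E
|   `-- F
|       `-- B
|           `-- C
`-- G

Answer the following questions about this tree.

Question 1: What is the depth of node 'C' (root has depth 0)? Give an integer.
Path from root to C: D -> A -> F -> B -> C
Depth = number of edges = 4

Answer: 4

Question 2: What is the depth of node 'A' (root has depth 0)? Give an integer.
Path from root to A: D -> A
Depth = number of edges = 1

Answer: 1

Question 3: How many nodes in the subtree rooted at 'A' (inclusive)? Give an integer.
Answer: 5

Derivation:
Subtree rooted at A contains: A, B, C, E, F
Count = 5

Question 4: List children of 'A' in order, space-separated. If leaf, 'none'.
Answer: E F

Derivation:
Node A's children (from adjacency): E, F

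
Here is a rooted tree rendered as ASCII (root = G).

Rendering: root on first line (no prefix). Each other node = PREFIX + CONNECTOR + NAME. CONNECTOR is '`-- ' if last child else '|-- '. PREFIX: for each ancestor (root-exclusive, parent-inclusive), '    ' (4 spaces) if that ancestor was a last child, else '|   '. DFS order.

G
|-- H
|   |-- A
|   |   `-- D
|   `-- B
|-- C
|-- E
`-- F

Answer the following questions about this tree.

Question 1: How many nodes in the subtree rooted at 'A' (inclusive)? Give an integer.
Subtree rooted at A contains: A, D
Count = 2

Answer: 2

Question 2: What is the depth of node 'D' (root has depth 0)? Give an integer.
Path from root to D: G -> H -> A -> D
Depth = number of edges = 3

Answer: 3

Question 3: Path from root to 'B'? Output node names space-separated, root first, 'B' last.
Walk down from root: G -> H -> B

Answer: G H B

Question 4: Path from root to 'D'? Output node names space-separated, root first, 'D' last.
Answer: G H A D

Derivation:
Walk down from root: G -> H -> A -> D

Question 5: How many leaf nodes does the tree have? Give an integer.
Leaves (nodes with no children): B, C, D, E, F

Answer: 5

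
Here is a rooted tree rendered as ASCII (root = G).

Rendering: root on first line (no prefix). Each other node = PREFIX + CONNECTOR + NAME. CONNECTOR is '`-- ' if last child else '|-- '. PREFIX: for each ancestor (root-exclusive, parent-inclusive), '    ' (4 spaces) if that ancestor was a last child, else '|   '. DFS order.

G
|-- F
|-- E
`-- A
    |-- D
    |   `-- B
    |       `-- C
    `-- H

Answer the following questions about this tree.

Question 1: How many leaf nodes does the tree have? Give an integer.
Leaves (nodes with no children): C, E, F, H

Answer: 4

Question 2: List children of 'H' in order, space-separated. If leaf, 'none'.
Answer: none

Derivation:
Node H's children (from adjacency): (leaf)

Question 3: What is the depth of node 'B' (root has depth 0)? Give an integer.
Answer: 3

Derivation:
Path from root to B: G -> A -> D -> B
Depth = number of edges = 3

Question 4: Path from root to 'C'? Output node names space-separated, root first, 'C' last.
Answer: G A D B C

Derivation:
Walk down from root: G -> A -> D -> B -> C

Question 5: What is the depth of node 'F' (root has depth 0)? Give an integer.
Path from root to F: G -> F
Depth = number of edges = 1

Answer: 1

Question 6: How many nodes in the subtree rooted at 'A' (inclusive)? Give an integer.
Subtree rooted at A contains: A, B, C, D, H
Count = 5

Answer: 5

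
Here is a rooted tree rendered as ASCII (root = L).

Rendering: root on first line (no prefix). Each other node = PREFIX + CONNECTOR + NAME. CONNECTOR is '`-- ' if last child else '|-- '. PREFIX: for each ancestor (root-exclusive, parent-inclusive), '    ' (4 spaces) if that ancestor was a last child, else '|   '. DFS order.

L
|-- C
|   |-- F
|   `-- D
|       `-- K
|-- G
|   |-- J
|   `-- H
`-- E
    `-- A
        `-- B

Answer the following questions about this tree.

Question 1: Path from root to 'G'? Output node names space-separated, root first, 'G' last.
Answer: L G

Derivation:
Walk down from root: L -> G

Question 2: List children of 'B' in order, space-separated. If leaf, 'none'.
Answer: none

Derivation:
Node B's children (from adjacency): (leaf)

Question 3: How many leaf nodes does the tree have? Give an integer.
Leaves (nodes with no children): B, F, H, J, K

Answer: 5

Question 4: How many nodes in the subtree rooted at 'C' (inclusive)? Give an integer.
Subtree rooted at C contains: C, D, F, K
Count = 4

Answer: 4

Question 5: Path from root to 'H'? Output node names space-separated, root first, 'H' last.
Walk down from root: L -> G -> H

Answer: L G H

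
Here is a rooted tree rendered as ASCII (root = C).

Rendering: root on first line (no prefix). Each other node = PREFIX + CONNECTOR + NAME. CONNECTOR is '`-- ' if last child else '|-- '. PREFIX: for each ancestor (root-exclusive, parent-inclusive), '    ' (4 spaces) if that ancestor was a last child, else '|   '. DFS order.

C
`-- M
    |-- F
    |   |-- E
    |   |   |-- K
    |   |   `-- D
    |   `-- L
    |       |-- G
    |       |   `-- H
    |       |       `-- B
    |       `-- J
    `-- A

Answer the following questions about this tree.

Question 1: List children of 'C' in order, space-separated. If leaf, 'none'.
Node C's children (from adjacency): M

Answer: M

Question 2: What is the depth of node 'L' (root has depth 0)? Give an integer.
Path from root to L: C -> M -> F -> L
Depth = number of edges = 3

Answer: 3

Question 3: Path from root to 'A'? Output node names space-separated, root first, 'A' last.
Answer: C M A

Derivation:
Walk down from root: C -> M -> A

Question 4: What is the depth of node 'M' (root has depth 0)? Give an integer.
Answer: 1

Derivation:
Path from root to M: C -> M
Depth = number of edges = 1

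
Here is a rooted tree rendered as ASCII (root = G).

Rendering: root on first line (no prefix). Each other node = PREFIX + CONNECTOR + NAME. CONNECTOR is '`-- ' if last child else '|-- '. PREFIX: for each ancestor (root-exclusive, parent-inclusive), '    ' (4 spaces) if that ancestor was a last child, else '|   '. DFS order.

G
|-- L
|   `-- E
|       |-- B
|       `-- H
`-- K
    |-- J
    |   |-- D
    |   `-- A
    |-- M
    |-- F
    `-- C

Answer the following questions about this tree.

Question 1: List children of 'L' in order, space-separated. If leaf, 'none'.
Answer: E

Derivation:
Node L's children (from adjacency): E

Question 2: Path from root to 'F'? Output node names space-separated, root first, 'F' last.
Answer: G K F

Derivation:
Walk down from root: G -> K -> F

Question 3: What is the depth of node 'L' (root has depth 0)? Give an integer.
Path from root to L: G -> L
Depth = number of edges = 1

Answer: 1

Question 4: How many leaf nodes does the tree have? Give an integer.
Leaves (nodes with no children): A, B, C, D, F, H, M

Answer: 7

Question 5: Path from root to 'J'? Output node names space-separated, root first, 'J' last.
Walk down from root: G -> K -> J

Answer: G K J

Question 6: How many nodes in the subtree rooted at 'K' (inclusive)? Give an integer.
Subtree rooted at K contains: A, C, D, F, J, K, M
Count = 7

Answer: 7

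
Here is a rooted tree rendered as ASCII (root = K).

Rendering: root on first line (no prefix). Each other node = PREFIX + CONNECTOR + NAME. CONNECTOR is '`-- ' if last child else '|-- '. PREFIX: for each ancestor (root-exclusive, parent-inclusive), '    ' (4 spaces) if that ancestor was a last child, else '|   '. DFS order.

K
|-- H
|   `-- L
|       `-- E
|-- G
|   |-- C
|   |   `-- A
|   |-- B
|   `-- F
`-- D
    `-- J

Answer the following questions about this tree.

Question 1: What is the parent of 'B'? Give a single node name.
Scan adjacency: B appears as child of G

Answer: G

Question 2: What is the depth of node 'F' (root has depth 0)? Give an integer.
Path from root to F: K -> G -> F
Depth = number of edges = 2

Answer: 2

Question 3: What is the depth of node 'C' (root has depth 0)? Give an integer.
Answer: 2

Derivation:
Path from root to C: K -> G -> C
Depth = number of edges = 2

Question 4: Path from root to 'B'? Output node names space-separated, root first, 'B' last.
Walk down from root: K -> G -> B

Answer: K G B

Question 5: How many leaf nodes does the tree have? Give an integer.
Leaves (nodes with no children): A, B, E, F, J

Answer: 5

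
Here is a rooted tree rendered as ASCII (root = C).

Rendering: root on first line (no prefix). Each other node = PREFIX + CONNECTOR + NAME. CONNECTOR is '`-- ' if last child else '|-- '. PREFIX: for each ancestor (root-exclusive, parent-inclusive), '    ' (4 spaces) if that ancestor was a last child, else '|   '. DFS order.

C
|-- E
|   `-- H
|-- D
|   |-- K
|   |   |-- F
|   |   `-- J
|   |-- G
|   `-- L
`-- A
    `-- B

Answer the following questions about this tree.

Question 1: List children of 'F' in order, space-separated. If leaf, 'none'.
Answer: none

Derivation:
Node F's children (from adjacency): (leaf)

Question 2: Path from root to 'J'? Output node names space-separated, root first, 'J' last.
Walk down from root: C -> D -> K -> J

Answer: C D K J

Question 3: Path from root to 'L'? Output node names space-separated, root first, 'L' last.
Walk down from root: C -> D -> L

Answer: C D L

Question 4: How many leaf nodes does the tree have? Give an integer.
Answer: 6

Derivation:
Leaves (nodes with no children): B, F, G, H, J, L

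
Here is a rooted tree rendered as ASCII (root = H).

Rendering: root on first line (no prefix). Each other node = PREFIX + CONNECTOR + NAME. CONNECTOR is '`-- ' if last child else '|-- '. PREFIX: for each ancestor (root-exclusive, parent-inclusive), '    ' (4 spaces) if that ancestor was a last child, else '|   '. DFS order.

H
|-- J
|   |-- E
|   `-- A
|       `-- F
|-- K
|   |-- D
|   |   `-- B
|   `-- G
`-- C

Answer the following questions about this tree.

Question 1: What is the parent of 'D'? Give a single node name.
Answer: K

Derivation:
Scan adjacency: D appears as child of K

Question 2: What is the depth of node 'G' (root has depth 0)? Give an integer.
Answer: 2

Derivation:
Path from root to G: H -> K -> G
Depth = number of edges = 2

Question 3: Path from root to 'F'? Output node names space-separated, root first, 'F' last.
Answer: H J A F

Derivation:
Walk down from root: H -> J -> A -> F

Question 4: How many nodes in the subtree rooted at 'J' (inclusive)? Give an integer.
Subtree rooted at J contains: A, E, F, J
Count = 4

Answer: 4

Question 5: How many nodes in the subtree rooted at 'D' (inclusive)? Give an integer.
Answer: 2

Derivation:
Subtree rooted at D contains: B, D
Count = 2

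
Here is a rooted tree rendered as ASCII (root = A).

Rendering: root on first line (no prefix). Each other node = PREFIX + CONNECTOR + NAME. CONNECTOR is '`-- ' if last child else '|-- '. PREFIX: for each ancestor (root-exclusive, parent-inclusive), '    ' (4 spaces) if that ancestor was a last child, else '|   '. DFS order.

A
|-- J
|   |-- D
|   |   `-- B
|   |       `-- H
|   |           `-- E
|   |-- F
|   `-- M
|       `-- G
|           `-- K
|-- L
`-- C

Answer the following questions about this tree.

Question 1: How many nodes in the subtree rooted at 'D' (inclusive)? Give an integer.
Subtree rooted at D contains: B, D, E, H
Count = 4

Answer: 4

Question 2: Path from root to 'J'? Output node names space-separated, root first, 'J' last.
Answer: A J

Derivation:
Walk down from root: A -> J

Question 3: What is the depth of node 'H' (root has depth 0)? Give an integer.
Answer: 4

Derivation:
Path from root to H: A -> J -> D -> B -> H
Depth = number of edges = 4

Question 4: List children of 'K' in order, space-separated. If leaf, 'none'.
Node K's children (from adjacency): (leaf)

Answer: none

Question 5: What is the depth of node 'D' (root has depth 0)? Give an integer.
Path from root to D: A -> J -> D
Depth = number of edges = 2

Answer: 2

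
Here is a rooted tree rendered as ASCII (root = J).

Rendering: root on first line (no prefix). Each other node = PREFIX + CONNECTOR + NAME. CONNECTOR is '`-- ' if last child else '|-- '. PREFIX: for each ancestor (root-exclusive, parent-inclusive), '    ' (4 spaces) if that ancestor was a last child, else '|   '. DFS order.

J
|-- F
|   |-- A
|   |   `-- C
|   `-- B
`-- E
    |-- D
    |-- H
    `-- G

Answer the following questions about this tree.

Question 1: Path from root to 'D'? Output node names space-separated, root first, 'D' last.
Answer: J E D

Derivation:
Walk down from root: J -> E -> D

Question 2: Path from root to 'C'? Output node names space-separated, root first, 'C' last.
Walk down from root: J -> F -> A -> C

Answer: J F A C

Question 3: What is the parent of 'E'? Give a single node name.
Scan adjacency: E appears as child of J

Answer: J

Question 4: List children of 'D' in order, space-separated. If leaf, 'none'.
Answer: none

Derivation:
Node D's children (from adjacency): (leaf)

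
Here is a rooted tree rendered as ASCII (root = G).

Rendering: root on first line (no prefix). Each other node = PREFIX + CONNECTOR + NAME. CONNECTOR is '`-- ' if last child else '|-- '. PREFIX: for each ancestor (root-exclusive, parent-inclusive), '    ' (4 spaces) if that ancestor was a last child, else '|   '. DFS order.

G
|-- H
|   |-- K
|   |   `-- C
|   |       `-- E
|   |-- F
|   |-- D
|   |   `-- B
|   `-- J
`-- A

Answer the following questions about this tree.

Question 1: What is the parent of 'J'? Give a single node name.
Answer: H

Derivation:
Scan adjacency: J appears as child of H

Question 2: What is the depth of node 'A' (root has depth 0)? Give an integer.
Answer: 1

Derivation:
Path from root to A: G -> A
Depth = number of edges = 1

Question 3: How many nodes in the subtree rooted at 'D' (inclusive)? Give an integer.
Answer: 2

Derivation:
Subtree rooted at D contains: B, D
Count = 2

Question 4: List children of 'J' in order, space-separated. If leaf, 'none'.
Node J's children (from adjacency): (leaf)

Answer: none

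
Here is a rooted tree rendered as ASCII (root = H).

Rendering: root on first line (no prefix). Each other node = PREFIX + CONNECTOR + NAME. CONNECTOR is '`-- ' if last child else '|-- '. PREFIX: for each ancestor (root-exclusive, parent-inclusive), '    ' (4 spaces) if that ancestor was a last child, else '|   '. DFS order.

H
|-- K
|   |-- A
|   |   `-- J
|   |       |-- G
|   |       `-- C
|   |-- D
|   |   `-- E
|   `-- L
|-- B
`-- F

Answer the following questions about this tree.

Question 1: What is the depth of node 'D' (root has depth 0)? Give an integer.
Answer: 2

Derivation:
Path from root to D: H -> K -> D
Depth = number of edges = 2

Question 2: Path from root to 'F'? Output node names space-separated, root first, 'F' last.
Walk down from root: H -> F

Answer: H F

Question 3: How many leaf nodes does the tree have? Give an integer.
Answer: 6

Derivation:
Leaves (nodes with no children): B, C, E, F, G, L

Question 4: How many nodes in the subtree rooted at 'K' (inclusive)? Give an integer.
Answer: 8

Derivation:
Subtree rooted at K contains: A, C, D, E, G, J, K, L
Count = 8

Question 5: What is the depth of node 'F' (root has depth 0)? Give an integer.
Answer: 1

Derivation:
Path from root to F: H -> F
Depth = number of edges = 1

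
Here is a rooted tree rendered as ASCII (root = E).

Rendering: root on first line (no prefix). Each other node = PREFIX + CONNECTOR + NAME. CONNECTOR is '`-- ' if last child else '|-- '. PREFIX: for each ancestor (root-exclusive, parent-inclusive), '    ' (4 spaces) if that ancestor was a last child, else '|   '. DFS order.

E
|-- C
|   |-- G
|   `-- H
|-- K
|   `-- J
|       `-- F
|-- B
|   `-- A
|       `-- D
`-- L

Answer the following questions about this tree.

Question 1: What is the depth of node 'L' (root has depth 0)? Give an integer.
Path from root to L: E -> L
Depth = number of edges = 1

Answer: 1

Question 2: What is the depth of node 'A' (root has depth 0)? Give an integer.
Path from root to A: E -> B -> A
Depth = number of edges = 2

Answer: 2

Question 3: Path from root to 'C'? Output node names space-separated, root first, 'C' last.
Walk down from root: E -> C

Answer: E C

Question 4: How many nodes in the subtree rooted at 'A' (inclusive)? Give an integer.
Subtree rooted at A contains: A, D
Count = 2

Answer: 2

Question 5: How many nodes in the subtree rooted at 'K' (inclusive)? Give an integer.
Subtree rooted at K contains: F, J, K
Count = 3

Answer: 3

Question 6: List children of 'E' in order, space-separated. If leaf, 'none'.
Answer: C K B L

Derivation:
Node E's children (from adjacency): C, K, B, L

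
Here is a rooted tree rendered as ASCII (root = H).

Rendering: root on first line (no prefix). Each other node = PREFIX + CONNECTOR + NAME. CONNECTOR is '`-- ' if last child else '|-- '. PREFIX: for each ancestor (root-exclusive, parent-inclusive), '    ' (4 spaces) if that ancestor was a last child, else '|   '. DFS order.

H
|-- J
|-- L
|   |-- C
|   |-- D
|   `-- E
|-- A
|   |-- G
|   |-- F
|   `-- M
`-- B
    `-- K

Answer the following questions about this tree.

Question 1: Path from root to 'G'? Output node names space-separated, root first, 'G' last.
Answer: H A G

Derivation:
Walk down from root: H -> A -> G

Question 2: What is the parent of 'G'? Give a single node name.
Scan adjacency: G appears as child of A

Answer: A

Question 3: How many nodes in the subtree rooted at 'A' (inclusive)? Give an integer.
Subtree rooted at A contains: A, F, G, M
Count = 4

Answer: 4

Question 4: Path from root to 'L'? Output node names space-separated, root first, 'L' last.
Walk down from root: H -> L

Answer: H L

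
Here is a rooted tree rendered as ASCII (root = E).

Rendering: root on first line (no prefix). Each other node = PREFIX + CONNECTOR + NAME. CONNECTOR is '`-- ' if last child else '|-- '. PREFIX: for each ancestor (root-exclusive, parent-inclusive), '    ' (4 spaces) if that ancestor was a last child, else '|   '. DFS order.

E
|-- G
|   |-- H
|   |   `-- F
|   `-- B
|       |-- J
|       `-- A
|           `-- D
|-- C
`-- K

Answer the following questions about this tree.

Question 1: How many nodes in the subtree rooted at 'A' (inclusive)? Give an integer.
Answer: 2

Derivation:
Subtree rooted at A contains: A, D
Count = 2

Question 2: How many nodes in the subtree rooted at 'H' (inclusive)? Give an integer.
Subtree rooted at H contains: F, H
Count = 2

Answer: 2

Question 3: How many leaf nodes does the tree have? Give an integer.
Leaves (nodes with no children): C, D, F, J, K

Answer: 5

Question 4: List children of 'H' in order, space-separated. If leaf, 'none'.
Node H's children (from adjacency): F

Answer: F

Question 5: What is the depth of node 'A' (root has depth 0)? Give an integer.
Answer: 3

Derivation:
Path from root to A: E -> G -> B -> A
Depth = number of edges = 3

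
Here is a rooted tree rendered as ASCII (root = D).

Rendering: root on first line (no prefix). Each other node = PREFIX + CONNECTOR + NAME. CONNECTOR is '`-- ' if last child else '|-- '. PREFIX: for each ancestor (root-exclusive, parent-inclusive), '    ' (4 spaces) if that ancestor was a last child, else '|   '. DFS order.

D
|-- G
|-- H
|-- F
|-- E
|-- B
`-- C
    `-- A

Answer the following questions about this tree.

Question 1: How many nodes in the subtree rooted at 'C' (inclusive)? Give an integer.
Subtree rooted at C contains: A, C
Count = 2

Answer: 2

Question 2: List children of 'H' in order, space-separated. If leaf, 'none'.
Node H's children (from adjacency): (leaf)

Answer: none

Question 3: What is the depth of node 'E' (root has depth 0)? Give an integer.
Path from root to E: D -> E
Depth = number of edges = 1

Answer: 1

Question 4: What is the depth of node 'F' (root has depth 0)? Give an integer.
Path from root to F: D -> F
Depth = number of edges = 1

Answer: 1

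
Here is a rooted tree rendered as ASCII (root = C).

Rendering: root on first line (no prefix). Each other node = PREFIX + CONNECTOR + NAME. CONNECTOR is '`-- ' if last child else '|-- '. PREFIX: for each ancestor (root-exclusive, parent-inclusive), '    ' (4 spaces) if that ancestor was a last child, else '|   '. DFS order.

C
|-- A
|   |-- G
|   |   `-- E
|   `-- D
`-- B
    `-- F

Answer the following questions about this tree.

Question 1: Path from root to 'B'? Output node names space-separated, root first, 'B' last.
Answer: C B

Derivation:
Walk down from root: C -> B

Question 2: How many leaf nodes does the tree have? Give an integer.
Answer: 3

Derivation:
Leaves (nodes with no children): D, E, F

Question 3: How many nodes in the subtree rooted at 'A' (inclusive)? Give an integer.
Subtree rooted at A contains: A, D, E, G
Count = 4

Answer: 4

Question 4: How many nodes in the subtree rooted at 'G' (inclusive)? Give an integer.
Subtree rooted at G contains: E, G
Count = 2

Answer: 2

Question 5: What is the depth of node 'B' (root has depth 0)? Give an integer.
Answer: 1

Derivation:
Path from root to B: C -> B
Depth = number of edges = 1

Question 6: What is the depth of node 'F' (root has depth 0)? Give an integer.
Path from root to F: C -> B -> F
Depth = number of edges = 2

Answer: 2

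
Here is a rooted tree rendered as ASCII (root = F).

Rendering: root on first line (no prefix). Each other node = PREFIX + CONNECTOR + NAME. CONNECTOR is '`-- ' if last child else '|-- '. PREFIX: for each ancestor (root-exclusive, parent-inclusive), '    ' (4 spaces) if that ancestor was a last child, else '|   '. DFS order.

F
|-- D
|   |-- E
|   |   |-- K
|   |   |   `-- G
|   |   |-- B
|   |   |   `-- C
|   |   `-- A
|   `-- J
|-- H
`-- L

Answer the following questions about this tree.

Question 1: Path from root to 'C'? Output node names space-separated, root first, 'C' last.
Answer: F D E B C

Derivation:
Walk down from root: F -> D -> E -> B -> C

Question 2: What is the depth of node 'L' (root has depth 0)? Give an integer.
Path from root to L: F -> L
Depth = number of edges = 1

Answer: 1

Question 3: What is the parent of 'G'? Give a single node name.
Answer: K

Derivation:
Scan adjacency: G appears as child of K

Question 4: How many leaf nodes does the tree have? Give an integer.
Leaves (nodes with no children): A, C, G, H, J, L

Answer: 6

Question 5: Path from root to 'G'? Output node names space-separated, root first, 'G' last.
Walk down from root: F -> D -> E -> K -> G

Answer: F D E K G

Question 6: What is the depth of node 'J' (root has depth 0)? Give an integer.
Path from root to J: F -> D -> J
Depth = number of edges = 2

Answer: 2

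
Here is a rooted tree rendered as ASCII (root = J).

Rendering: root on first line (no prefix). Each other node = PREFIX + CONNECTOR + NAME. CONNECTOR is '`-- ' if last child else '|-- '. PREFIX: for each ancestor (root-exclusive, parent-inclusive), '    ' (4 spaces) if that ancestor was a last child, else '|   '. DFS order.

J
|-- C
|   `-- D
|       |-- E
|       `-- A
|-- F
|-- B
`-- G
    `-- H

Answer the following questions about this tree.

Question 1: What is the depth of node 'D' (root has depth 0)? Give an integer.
Path from root to D: J -> C -> D
Depth = number of edges = 2

Answer: 2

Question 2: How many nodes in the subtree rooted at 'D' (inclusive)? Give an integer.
Subtree rooted at D contains: A, D, E
Count = 3

Answer: 3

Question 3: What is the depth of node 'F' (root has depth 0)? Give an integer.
Answer: 1

Derivation:
Path from root to F: J -> F
Depth = number of edges = 1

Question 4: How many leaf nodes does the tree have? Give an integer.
Leaves (nodes with no children): A, B, E, F, H

Answer: 5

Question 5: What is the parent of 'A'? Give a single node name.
Scan adjacency: A appears as child of D

Answer: D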